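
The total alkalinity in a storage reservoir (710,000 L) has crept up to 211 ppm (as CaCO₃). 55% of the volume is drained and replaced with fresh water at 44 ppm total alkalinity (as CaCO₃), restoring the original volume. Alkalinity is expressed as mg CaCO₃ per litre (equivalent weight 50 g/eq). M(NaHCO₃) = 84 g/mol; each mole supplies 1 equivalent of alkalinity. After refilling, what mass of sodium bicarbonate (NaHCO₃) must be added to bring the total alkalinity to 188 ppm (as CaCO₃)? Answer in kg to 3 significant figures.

82.1 kg

After draining 55% and refilling: 211 × 0.45 + 44 × 0.55 = 119.15 ppm.
Deficit to target: 188 − 119.15 = 68.85 mg/L.
As CaCO₃: 68.85 mg/L × 710,000 L = 48,880 g; ÷ 50 g/eq ÷ 1 = 977.7 mol NaHCO₃.
Mass: 977.7 × 84 = 82,120 g.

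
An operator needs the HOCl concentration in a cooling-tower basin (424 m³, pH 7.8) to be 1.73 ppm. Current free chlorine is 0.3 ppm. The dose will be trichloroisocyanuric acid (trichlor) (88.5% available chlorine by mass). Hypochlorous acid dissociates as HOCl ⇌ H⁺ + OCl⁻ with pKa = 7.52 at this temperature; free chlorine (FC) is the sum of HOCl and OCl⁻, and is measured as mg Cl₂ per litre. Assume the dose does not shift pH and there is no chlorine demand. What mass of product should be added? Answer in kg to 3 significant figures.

Volume: 424 m³ = 424,000 L.
[OCl⁻]/[HOCl] = 10^(pH − pKa) = 10^(7.8 − 7.52) = 1.905; fraction as HOCl = 1/(1 + 1.905) = 0.3442.
Free chlorine required for 1.73 ppm HOCl: 1.73 / 0.3442 = 5.026 ppm.
FC to add: 5.026 − 0.3 = 4.726 mg/L as Cl₂.
Cl₂ equivalent: 4.726 mg/L × 424,000 L = 2004 g.
Product at 88.5% available Cl: 2004 / 0.885 = 2264 g.

2.26 kg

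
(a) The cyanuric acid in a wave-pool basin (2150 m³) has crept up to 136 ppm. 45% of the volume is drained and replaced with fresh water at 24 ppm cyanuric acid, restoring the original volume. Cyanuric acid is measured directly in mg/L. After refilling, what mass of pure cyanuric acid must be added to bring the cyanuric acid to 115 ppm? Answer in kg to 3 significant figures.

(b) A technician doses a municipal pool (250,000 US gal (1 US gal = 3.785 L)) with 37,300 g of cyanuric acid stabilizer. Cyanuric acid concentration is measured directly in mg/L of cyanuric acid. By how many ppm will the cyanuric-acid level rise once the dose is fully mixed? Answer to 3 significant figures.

(a) Volume: 2150 m³ = 2,150,000 L.
(a) After draining 45% and refilling: 136 × 0.55 + 24 × 0.45 = 85.6 ppm.
(a) Deficit to target: 115 − 85.6 = 29.4 mg/L.
(a) Mass: 29.4 mg/L × 2,150,000 L = 63,210 g cyanuric acid.

(b) Volume: 250,000 US gal × 3.785 L/gal = 946,250 L.
(b) Rise: 37,300 g / 946,250 L × 1000 = 39.42 mg/L.

(a) 63.2 kg; (b) 39.4 ppm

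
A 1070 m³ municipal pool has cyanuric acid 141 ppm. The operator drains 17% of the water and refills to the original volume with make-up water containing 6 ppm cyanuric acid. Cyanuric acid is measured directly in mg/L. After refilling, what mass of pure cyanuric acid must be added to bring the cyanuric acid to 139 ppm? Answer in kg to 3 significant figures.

22.4 kg

Volume: 1070 m³ = 1,070,000 L.
After draining 17% and refilling: 141 × 0.83 + 6 × 0.17 = 118.05 ppm.
Deficit to target: 139 − 118.05 = 20.95 mg/L.
Mass: 20.95 mg/L × 1,070,000 L = 22,420 g cyanuric acid.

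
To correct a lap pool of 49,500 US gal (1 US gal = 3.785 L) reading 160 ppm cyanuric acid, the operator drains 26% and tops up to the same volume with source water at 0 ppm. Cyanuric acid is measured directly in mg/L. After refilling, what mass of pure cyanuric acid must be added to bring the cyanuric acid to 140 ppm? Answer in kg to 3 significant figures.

4.05 kg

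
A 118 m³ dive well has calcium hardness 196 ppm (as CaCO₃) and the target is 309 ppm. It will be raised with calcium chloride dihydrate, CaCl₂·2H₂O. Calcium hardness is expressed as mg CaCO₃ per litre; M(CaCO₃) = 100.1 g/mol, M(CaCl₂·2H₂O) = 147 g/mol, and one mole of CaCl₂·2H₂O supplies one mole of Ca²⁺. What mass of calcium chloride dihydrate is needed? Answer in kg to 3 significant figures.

19.6 kg

Volume: 118 m³ = 118,000 L.
Hardness to add: (309 − 196) = 113 mg/L as CaCO₃ × 118,000 L = 13,330 g as CaCO₃.
Moles of Ca²⁺ (1 mol Ca²⁺ ≡ 1 mol CaCO₃): 13,330 / 100.1 g/mol = 133.2 mol.
Mass of CaCl₂·2H₂O: 133.2 × 147 = 19,580 g.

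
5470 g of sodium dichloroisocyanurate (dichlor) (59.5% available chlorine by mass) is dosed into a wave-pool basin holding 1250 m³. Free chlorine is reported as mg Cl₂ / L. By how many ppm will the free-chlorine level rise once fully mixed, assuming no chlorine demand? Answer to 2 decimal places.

2.60 ppm

Volume: 1250 m³ = 1,250,000 L.
Available chlorine delivered: 5470 g × 0.595 = 3255 g as Cl₂.
Concentration rise: 3255 g / 1,250,000 L = 2.604 mg/L = 2.60 ppm.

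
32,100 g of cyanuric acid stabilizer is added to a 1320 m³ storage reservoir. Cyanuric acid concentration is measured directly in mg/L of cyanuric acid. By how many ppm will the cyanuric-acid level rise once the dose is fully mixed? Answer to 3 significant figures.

Volume: 1320 m³ = 1,320,000 L.
Rise: 32,100 g / 1,320,000 L × 1000 = 24.32 mg/L.

24.3 ppm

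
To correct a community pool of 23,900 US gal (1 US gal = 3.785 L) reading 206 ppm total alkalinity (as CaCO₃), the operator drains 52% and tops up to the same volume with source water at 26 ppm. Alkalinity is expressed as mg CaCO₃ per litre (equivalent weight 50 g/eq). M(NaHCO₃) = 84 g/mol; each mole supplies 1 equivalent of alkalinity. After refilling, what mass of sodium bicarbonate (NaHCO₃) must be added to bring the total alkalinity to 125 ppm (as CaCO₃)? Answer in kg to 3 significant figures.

Volume: 23,900 US gal × 3.785 L/gal = 90,462 L.
After draining 52% and refilling: 206 × 0.48 + 26 × 0.52 = 112.4 ppm.
Deficit to target: 125 − 112.4 = 12.6 mg/L.
As CaCO₃: 12.6 mg/L × 90,462 L = 1140 g; ÷ 50 g/eq ÷ 1 = 22.8 mol NaHCO₃.
Mass: 22.8 × 84 = 1915 g.

1.91 kg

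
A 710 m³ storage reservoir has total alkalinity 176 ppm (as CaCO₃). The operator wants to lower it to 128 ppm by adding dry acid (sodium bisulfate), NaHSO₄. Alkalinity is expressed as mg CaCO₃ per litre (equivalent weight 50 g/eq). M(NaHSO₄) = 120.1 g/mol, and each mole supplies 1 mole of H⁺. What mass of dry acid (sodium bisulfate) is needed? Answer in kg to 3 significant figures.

81.9 kg

Volume: 710 m³ = 710,000 L.
Alkalinity to neutralize: (176 − 128) = 48 mg/L as CaCO₃ × 710,000 L = 34,080 g as CaCO₃.
Equivalents of H⁺ required: 34,080 ÷ 50 g/eq = 681.6 eq = 681.6 mol NaHSO₄.
Mass of NaHSO₄: 681.6 × 120.1 = 81,860 g.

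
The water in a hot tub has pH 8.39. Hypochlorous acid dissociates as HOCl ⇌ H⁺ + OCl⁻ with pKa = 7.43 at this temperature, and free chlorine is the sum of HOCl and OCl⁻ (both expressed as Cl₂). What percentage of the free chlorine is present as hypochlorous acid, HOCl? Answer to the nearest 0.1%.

[OCl⁻]/[HOCl] = 10^(pH − pKa) = 10^(8.39 − 7.43) = 10^0.96 = 9.12.
Fraction as HOCl = 1 / (1 + 9.12) = 0.09881.

9.9%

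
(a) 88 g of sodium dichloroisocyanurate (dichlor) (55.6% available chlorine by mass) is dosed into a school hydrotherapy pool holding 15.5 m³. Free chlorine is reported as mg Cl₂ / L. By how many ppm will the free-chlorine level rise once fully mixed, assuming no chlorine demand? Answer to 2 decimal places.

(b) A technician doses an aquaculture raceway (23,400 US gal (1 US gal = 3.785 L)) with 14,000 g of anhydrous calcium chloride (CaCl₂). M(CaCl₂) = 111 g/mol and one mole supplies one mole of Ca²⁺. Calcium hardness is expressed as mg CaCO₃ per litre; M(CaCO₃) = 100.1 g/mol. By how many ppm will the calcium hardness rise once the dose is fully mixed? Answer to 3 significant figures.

(a) 3.16 ppm; (b) 143 ppm

(a) Volume: 15.5 m³ = 15,500 L.
(a) Available chlorine delivered: 88 g × 0.556 = 48.93 g as Cl₂.
(a) Concentration rise: 48.93 g / 15,500 L = 3.157 mg/L = 3.16 ppm.

(b) Volume: 23,400 US gal × 3.785 L/gal = 88,569 L.
(b) Moles of Ca²⁺: 14,000 g ÷ 111 g/mol = 126.1 mol.
(b) As CaCO₃: 126.1 mol × 100.1 g/mol = 12,630 g.
(b) Rise: 12,630 g / 88,569 L × 1000 = 142.5 mg/L.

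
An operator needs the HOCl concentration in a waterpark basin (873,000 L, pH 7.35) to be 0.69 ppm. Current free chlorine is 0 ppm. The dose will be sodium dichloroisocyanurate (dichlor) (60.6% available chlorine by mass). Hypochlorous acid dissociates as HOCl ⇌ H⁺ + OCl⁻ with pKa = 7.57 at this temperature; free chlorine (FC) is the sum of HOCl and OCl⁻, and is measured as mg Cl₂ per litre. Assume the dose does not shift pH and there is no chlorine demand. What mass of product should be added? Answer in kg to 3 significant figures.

1.59 kg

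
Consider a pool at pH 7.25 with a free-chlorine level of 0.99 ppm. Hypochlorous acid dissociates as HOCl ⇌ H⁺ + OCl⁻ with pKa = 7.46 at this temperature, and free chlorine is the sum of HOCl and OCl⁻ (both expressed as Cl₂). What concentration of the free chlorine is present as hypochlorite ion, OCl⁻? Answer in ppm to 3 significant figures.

0.378 ppm

[OCl⁻]/[HOCl] = 10^(pH − pKa) = 10^(7.25 − 7.46) = 10^-0.21 = 0.6166.
Fraction as HOCl = 1 / (1 + 0.6166) = 0.6186.
OCl⁻ = (1 − 0.6186) × 0.99 ppm = 0.3776 ppm.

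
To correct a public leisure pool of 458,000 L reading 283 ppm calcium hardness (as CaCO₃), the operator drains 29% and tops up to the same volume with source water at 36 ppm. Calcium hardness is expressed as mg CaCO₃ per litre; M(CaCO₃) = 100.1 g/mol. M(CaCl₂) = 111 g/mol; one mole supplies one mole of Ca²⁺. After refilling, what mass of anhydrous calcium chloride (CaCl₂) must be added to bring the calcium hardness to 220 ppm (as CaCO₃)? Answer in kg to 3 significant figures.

4.38 kg

After draining 29% and refilling: 283 × 0.71 + 36 × 0.29 = 211.37 ppm.
Deficit to target: 220 − 211.37 = 8.63 mg/L.
As CaCO₃: 8.63 mg/L × 458,000 L = 3953 g; ÷ 100.1 = 39.49 mol Ca²⁺.
Mass: 39.49 × 111 = 4383 g.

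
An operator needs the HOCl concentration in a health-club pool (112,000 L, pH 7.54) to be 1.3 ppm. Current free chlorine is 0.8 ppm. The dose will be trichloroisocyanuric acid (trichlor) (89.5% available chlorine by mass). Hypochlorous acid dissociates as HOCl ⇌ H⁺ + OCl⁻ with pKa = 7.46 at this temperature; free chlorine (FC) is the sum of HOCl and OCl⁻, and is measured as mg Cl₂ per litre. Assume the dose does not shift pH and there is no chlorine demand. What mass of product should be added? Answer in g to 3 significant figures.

[OCl⁻]/[HOCl] = 10^(pH − pKa) = 10^(7.54 − 7.46) = 1.202; fraction as HOCl = 1/(1 + 1.202) = 0.4541.
Free chlorine required for 1.3 ppm HOCl: 1.3 / 0.4541 = 2.863 ppm.
FC to add: 2.863 − 0.8 = 2.063 mg/L as Cl₂.
Cl₂ equivalent: 2.063 mg/L × 112,000 L = 231 g.
Product at 89.5% available Cl: 231 / 0.895 = 258.2 g.

258 g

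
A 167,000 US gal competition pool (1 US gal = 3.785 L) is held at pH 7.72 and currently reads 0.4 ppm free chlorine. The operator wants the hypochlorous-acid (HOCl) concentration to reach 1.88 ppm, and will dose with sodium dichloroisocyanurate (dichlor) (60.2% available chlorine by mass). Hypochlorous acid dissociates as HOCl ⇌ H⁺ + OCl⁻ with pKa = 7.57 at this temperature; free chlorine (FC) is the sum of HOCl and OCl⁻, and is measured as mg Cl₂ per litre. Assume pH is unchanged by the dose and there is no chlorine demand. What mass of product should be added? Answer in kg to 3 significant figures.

4.34 kg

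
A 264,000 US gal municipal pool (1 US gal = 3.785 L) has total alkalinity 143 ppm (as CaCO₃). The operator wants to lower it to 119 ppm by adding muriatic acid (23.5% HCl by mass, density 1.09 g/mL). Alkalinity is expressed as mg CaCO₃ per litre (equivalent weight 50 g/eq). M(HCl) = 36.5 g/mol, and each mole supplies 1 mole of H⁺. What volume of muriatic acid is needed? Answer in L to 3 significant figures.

68.3 L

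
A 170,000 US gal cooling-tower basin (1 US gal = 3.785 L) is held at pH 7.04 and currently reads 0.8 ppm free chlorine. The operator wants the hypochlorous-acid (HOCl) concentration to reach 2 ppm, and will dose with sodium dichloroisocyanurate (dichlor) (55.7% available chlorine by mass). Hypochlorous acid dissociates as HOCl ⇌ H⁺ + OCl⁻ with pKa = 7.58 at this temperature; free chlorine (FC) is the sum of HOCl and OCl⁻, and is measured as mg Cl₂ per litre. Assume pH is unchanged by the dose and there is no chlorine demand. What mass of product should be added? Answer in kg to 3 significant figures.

Volume: 170,000 US gal × 3.785 L/gal = 643,450 L.
[OCl⁻]/[HOCl] = 10^(pH − pKa) = 10^(7.04 − 7.58) = 0.2884; fraction as HOCl = 1/(1 + 0.2884) = 0.7762.
Free chlorine required for 2 ppm HOCl: 2 / 0.7762 = 2.577 ppm.
FC to add: 2.577 − 0.8 = 1.777 mg/L as Cl₂.
Cl₂ equivalent: 1.777 mg/L × 643,450 L = 1143 g.
Product at 55.7% available Cl: 1143 / 0.557 = 2053 g.

2.05 kg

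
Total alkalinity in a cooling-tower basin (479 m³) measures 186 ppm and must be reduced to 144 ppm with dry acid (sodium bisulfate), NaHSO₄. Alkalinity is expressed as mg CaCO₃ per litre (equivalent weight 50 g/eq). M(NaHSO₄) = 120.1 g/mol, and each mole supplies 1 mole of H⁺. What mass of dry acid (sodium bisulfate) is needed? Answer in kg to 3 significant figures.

Volume: 479 m³ = 479,000 L.
Alkalinity to neutralize: (186 − 144) = 42 mg/L as CaCO₃ × 479,000 L = 20,120 g as CaCO₃.
Equivalents of H⁺ required: 20,120 ÷ 50 g/eq = 402.4 eq = 402.4 mol NaHSO₄.
Mass of NaHSO₄: 402.4 × 120.1 = 48,320 g.

48.3 kg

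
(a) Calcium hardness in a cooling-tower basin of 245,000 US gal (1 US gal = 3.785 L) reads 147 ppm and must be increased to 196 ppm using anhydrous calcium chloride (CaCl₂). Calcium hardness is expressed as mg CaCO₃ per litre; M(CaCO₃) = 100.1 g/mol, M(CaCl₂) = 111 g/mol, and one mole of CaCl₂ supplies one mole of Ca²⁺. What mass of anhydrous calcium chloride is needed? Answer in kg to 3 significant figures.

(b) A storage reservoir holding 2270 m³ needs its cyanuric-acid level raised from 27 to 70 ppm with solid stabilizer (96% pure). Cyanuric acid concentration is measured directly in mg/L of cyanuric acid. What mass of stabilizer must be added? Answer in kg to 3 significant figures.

(a) Volume: 245,000 US gal × 3.785 L/gal = 927,325 L.
(a) Hardness to add: (196 − 147) = 49 mg/L as CaCO₃ × 927,325 L = 45,440 g as CaCO₃.
(a) Moles of Ca²⁺ (1 mol Ca²⁺ ≡ 1 mol CaCO₃): 45,440 / 100.1 g/mol = 453.9 mol.
(a) Mass of CaCl₂: 453.9 × 111 = 50,390 g.

(b) Volume: 2270 m³ = 2,270,000 L.
(b) CYA to add: (70 − 27) = 43 mg/L × 2,270,000 L = 97,610 g cyanuric acid.
(b) At 96% purity: 97,610 / 0.96 = 101,700 g product.

(a) 50.4 kg; (b) 102 kg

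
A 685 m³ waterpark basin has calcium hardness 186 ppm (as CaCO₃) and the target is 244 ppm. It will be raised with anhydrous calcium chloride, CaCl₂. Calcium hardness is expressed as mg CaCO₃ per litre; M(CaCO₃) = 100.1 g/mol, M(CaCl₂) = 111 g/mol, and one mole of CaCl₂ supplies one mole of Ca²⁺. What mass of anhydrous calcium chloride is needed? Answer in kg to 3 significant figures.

44.1 kg

Volume: 685 m³ = 685,000 L.
Hardness to add: (244 − 186) = 58 mg/L as CaCO₃ × 685,000 L = 39,730 g as CaCO₃.
Moles of Ca²⁺ (1 mol Ca²⁺ ≡ 1 mol CaCO₃): 39,730 / 100.1 g/mol = 396.9 mol.
Mass of CaCl₂: 396.9 × 111 = 44,060 g.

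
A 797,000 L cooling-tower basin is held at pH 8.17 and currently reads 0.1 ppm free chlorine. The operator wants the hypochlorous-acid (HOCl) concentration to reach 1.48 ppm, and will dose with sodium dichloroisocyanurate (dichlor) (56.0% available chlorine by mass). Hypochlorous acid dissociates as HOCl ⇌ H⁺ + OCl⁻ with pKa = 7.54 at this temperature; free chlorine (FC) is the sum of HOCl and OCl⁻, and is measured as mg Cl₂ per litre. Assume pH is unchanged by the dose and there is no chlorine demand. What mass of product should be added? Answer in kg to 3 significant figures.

[OCl⁻]/[HOCl] = 10^(pH − pKa) = 10^(8.17 − 7.54) = 4.266; fraction as HOCl = 1/(1 + 4.266) = 0.1899.
Free chlorine required for 1.48 ppm HOCl: 1.48 / 0.1899 = 7.793 ppm.
FC to add: 7.793 − 0.1 = 7.693 mg/L as Cl₂.
Cl₂ equivalent: 7.693 mg/L × 797,000 L = 6132 g.
Product at 56.0% available Cl: 6132 / 0.56 = 10,950 g.

10.9 kg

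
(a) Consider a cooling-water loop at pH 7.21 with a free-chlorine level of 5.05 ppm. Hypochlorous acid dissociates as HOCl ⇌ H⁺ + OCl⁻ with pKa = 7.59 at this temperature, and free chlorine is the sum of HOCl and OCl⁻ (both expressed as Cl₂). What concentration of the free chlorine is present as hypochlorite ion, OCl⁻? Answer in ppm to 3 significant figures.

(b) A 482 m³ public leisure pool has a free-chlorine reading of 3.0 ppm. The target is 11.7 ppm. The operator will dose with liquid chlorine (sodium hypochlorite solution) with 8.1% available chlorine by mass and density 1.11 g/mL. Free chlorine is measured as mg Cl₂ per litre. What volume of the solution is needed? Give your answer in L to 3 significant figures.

(a) 1.49 ppm; (b) 46.6 L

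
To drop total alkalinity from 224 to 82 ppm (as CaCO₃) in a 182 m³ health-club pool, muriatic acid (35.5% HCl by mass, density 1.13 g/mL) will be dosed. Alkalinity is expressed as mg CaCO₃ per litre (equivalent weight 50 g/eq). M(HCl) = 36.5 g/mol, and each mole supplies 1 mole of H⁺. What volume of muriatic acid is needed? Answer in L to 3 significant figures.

Volume: 182 m³ = 182,000 L.
Alkalinity to neutralize: (224 − 82) = 142 mg/L as CaCO₃ × 182,000 L = 25,840 g as CaCO₃.
Equivalents of H⁺ required: 25,840 ÷ 50 g/eq = 516.9 eq = 516.9 mol HCl.
Mass of HCl: 516.9 × 36.5 = 18,870 g.
Mass of 35.5% solution: 18,870 / 0.355 = 53,140 g.
Volume: 53,140 g ÷ 1.13 g/mL = 47,030 mL.

47.0 L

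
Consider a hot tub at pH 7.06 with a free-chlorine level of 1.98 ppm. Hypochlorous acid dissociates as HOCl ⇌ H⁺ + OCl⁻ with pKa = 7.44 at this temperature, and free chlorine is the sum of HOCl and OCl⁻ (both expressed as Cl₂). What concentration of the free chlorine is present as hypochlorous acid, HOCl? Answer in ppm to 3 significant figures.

1.40 ppm

[OCl⁻]/[HOCl] = 10^(pH − pKa) = 10^(7.06 − 7.44) = 10^-0.38 = 0.4169.
Fraction as HOCl = 1 / (1 + 0.4169) = 0.7058.
HOCl = 0.7058 × 1.98 ppm = 1.397 ppm.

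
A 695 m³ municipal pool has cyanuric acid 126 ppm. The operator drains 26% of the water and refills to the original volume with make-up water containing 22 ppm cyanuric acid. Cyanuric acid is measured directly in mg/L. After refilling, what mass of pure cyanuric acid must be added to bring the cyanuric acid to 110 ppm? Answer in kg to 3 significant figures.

7.67 kg

Volume: 695 m³ = 695,000 L.
After draining 26% and refilling: 126 × 0.74 + 22 × 0.26 = 98.96 ppm.
Deficit to target: 110 − 98.96 = 11.04 mg/L.
Mass: 11.04 mg/L × 695,000 L = 7673 g cyanuric acid.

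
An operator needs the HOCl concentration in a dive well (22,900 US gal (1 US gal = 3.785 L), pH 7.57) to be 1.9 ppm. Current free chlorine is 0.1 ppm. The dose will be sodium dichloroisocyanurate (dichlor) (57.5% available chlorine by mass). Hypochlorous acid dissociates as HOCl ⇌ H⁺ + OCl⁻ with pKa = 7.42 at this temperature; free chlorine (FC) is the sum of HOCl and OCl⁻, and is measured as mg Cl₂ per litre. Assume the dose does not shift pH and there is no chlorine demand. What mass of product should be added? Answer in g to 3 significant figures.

676 g

Volume: 22,900 US gal × 3.785 L/gal = 86,676 L.
[OCl⁻]/[HOCl] = 10^(pH − pKa) = 10^(7.57 − 7.42) = 1.413; fraction as HOCl = 1/(1 + 1.413) = 0.4145.
Free chlorine required for 1.9 ppm HOCl: 1.9 / 0.4145 = 4.584 ppm.
FC to add: 4.584 − 0.1 = 4.484 mg/L as Cl₂.
Cl₂ equivalent: 4.484 mg/L × 86,676 L = 388.6 g.
Product at 57.5% available Cl: 388.6 / 0.575 = 675.9 g.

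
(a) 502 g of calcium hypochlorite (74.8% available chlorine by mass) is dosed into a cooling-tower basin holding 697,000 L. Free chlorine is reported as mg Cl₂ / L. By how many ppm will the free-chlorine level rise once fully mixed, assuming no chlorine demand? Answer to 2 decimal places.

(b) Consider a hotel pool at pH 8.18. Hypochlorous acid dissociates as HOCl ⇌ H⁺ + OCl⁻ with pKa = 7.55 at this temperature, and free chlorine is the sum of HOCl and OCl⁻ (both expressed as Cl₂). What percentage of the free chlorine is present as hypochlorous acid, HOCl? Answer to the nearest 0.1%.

(a) 0.54 ppm; (b) 19.0%

(a) Available chlorine delivered: 502 g × 0.748 = 375.5 g as Cl₂.
(a) Concentration rise: 375.5 g / 697,000 L = 0.5387 mg/L = 0.54 ppm.

(b) [OCl⁻]/[HOCl] = 10^(pH − pKa) = 10^(8.18 − 7.55) = 10^0.63 = 4.266.
(b) Fraction as HOCl = 1 / (1 + 4.266) = 0.1899.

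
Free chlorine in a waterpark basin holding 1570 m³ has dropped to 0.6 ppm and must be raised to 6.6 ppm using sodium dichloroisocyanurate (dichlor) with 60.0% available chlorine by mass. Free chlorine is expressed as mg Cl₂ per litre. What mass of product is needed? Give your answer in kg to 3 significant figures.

Volume: 1570 m³ = 1,570,000 L.
Chlorine deficit: 6.6 − 0.6 = 6 ppm = 6 mg/L as Cl₂.
Cl₂ equivalent needed: 6 mg/L × 1,570,000 L = 9,420,000 mg = 9420 g.
Product at 60.0% available chlorine: 9420 / 0.6 = 15,700 g.

15.7 kg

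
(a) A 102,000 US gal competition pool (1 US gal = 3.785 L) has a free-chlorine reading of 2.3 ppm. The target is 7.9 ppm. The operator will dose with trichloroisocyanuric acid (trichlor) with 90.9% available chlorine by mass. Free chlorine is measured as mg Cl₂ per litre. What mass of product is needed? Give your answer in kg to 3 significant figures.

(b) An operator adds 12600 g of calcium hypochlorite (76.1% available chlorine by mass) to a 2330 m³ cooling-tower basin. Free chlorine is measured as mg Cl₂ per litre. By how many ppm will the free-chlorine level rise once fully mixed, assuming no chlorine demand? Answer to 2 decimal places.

(a) Volume: 102,000 US gal × 3.785 L/gal = 386,070 L.
(a) Chlorine deficit: 7.9 − 2.3 = 5.6 ppm = 5.6 mg/L as Cl₂.
(a) Cl₂ equivalent needed: 5.6 mg/L × 386,070 L = 2,162,000 mg = 2162 g.
(a) Product at 90.9% available chlorine: 2162 / 0.909 = 2378 g.

(b) Volume: 2330 m³ = 2,330,000 L.
(b) Available chlorine delivered: 12,600 g × 0.761 = 9589 g as Cl₂.
(b) Concentration rise: 9589 g / 2,330,000 L = 4.115 mg/L = 4.12 ppm.

(a) 2.38 kg; (b) 4.12 ppm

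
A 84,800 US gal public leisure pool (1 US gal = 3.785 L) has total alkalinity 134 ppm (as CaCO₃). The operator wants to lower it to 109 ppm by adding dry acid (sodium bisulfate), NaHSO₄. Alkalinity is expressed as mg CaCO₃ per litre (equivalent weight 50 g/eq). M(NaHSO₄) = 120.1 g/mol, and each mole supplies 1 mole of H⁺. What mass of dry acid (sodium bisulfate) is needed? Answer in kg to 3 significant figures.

19.3 kg

Volume: 84,800 US gal × 3.785 L/gal = 320,968 L.
Alkalinity to neutralize: (134 − 109) = 25 mg/L as CaCO₃ × 320,968 L = 8024 g as CaCO₃.
Equivalents of H⁺ required: 8024 ÷ 50 g/eq = 160.5 eq = 160.5 mol NaHSO₄.
Mass of NaHSO₄: 160.5 × 120.1 = 19,270 g.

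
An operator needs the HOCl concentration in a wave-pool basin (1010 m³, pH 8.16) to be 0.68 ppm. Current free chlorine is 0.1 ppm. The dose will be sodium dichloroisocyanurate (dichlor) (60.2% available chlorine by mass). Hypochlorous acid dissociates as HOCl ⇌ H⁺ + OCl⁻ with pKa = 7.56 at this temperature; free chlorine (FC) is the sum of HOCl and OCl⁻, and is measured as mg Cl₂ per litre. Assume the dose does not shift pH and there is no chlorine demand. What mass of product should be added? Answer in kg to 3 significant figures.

5.51 kg

Volume: 1010 m³ = 1,010,000 L.
[OCl⁻]/[HOCl] = 10^(pH − pKa) = 10^(8.16 − 7.56) = 3.981; fraction as HOCl = 1/(1 + 3.981) = 0.2008.
Free chlorine required for 0.68 ppm HOCl: 0.68 / 0.2008 = 3.387 ppm.
FC to add: 3.387 − 0.1 = 3.287 mg/L as Cl₂.
Cl₂ equivalent: 3.287 mg/L × 1,010,000 L = 3320 g.
Product at 60.2% available Cl: 3320 / 0.602 = 5515 g.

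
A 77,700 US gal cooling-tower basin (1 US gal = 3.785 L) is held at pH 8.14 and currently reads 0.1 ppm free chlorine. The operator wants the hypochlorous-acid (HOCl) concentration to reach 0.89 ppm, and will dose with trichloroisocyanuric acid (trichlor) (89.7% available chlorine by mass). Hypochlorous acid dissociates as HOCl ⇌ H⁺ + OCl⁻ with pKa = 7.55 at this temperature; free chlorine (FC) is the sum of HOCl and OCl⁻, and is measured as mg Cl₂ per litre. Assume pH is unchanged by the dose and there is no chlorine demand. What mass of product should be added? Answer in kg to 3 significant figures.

1.39 kg

Volume: 77,700 US gal × 3.785 L/gal = 294,094 L.
[OCl⁻]/[HOCl] = 10^(pH − pKa) = 10^(8.14 − 7.55) = 3.89; fraction as HOCl = 1/(1 + 3.89) = 0.2045.
Free chlorine required for 0.89 ppm HOCl: 0.89 / 0.2045 = 4.353 ppm.
FC to add: 4.353 − 0.1 = 4.253 mg/L as Cl₂.
Cl₂ equivalent: 4.253 mg/L × 294,094 L = 1251 g.
Product at 89.7% available Cl: 1251 / 0.897 = 1394 g.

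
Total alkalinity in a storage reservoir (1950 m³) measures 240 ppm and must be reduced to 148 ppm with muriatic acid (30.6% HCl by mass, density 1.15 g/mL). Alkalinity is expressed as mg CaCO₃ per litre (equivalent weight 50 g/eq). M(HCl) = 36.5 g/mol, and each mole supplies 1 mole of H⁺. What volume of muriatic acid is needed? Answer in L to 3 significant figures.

Volume: 1950 m³ = 1,950,000 L.
Alkalinity to neutralize: (240 − 148) = 92 mg/L as CaCO₃ × 1,950,000 L = 179,400 g as CaCO₃.
Equivalents of H⁺ required: 179,400 ÷ 50 g/eq = 3588 eq = 3588 mol HCl.
Mass of HCl: 3588 × 36.5 = 131,000 g.
Mass of 30.6% solution: 131,000 / 0.306 = 428,000 g.
Volume: 428,000 g ÷ 1.15 g/mL = 372,200 mL.

372 L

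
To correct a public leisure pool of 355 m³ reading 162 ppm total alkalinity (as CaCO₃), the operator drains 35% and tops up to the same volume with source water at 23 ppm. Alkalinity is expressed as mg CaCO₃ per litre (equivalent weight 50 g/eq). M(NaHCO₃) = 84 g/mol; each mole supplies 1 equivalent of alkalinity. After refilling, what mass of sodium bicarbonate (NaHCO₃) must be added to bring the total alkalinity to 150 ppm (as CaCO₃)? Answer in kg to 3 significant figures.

21.9 kg

Volume: 355 m³ = 355,000 L.
After draining 35% and refilling: 162 × 0.65 + 23 × 0.35 = 113.35 ppm.
Deficit to target: 150 − 113.35 = 36.65 mg/L.
As CaCO₃: 36.65 mg/L × 355,000 L = 13,010 g; ÷ 50 g/eq ÷ 1 = 260.2 mol NaHCO₃.
Mass: 260.2 × 84 = 21,860 g.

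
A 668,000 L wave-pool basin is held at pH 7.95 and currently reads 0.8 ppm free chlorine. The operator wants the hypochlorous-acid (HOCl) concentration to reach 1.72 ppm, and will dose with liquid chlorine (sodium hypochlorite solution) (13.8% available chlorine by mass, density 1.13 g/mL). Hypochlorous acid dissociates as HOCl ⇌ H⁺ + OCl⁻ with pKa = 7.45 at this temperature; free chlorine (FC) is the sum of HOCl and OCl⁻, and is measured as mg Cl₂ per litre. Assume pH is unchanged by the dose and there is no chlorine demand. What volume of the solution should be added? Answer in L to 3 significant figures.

27.2 L

[OCl⁻]/[HOCl] = 10^(pH − pKa) = 10^(7.95 − 7.45) = 3.162; fraction as HOCl = 1/(1 + 3.162) = 0.2403.
Free chlorine required for 1.72 ppm HOCl: 1.72 / 0.2403 = 7.159 ppm.
FC to add: 7.159 − 0.8 = 6.359 mg/L as Cl₂.
Cl₂ equivalent: 6.359 mg/L × 668,000 L = 4248 g.
Product at 13.8% available Cl: 4248 / 0.138 = 30,780 g.
Volume: 30,780 g ÷ 1.13 g/mL = 27,240 mL.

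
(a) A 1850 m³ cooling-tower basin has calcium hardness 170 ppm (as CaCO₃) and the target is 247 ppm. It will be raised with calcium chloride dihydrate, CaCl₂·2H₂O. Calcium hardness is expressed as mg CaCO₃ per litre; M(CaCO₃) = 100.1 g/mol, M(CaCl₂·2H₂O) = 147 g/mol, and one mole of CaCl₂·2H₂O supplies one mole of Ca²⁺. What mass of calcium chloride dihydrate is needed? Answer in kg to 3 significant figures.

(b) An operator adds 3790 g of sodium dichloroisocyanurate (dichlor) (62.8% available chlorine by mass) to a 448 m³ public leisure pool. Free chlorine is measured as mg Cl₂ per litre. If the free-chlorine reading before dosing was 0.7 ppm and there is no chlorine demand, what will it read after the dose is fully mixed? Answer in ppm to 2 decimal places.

(a) 209 kg; (b) 6.01 ppm

(a) Volume: 1850 m³ = 1,850,000 L.
(a) Hardness to add: (247 − 170) = 77 mg/L as CaCO₃ × 1,850,000 L = 142,400 g as CaCO₃.
(a) Moles of Ca²⁺ (1 mol Ca²⁺ ≡ 1 mol CaCO₃): 142,400 / 100.1 g/mol = 1423 mol.
(a) Mass of CaCl₂·2H₂O: 1423 × 147 = 209,200 g.

(b) Volume: 448 m³ = 448,000 L.
(b) Available chlorine delivered: 3790 g × 0.628 = 2380 g as Cl₂.
(b) Concentration rise: 2380 g / 448,000 L = 5.313 mg/L = 5.31 ppm.
(b) Final FC: 0.7 + 5.31 = 6.01 ppm.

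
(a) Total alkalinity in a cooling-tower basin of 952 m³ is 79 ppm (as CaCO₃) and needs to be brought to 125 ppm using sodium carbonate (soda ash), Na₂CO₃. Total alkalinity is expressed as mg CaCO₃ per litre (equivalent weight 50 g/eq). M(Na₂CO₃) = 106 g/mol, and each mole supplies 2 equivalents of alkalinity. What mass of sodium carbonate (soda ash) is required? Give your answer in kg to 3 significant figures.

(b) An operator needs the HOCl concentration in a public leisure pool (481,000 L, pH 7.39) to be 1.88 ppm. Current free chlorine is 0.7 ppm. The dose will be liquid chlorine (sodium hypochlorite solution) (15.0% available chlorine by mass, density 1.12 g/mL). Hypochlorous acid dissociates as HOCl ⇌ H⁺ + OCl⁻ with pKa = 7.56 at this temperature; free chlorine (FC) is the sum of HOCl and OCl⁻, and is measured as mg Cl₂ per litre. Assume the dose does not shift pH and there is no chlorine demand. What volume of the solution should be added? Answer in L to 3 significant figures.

(a) Volume: 952 m³ = 952,000 L.
(a) Alkalinity to add: (125 − 79) = 46 mg/L as CaCO₃ × 952,000 L = 43,790 g as CaCO₃.
(a) Equivalents: 43,790 g ÷ 50 g/eq = 875.8 eq.
(a) Each mole of Na₂CO₃ supplies 2 eq, so 875.8 / 2 = 437.9 mol.
(a) Mass: 437.9 mol × 106 g/mol = 46,420 g.

(b) [OCl⁻]/[HOCl] = 10^(pH − pKa) = 10^(7.39 − 7.56) = 0.6761; fraction as HOCl = 1/(1 + 0.6761) = 0.5966.
(b) Free chlorine required for 1.88 ppm HOCl: 1.88 / 0.5966 = 3.151 ppm.
(b) FC to add: 3.151 − 0.7 = 2.451 mg/L as Cl₂.
(b) Cl₂ equivalent: 2.451 mg/L × 481,000 L = 1179 g.
(b) Product at 15.0% available Cl: 1179 / 0.15 = 7860 g.
(b) Volume: 7860 g ÷ 1.12 g/mL = 7018 mL.

(a) 46.4 kg; (b) 7.02 L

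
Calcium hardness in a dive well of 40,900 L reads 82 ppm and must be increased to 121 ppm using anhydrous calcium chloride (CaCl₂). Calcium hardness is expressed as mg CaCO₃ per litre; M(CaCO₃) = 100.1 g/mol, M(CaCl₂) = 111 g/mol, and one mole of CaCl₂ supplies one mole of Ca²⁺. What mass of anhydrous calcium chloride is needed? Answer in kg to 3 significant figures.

1.77 kg

Hardness to add: (121 − 82) = 39 mg/L as CaCO₃ × 40,900 L = 1595 g as CaCO₃.
Moles of Ca²⁺ (1 mol Ca²⁺ ≡ 1 mol CaCO₃): 1595 / 100.1 g/mol = 15.94 mol.
Mass of CaCl₂: 15.94 × 111 = 1769 g.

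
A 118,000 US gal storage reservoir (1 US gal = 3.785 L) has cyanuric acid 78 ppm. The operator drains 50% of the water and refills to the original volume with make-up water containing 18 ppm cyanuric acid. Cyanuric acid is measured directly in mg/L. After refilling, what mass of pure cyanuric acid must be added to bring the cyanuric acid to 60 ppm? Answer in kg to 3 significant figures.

5.36 kg

Volume: 118,000 US gal × 3.785 L/gal = 446,630 L.
After draining 50% and refilling: 78 × 0.50 + 18 × 0.50 = 48 ppm.
Deficit to target: 60 − 48 = 12 mg/L.
Mass: 12 mg/L × 446,630 L = 5360 g cyanuric acid.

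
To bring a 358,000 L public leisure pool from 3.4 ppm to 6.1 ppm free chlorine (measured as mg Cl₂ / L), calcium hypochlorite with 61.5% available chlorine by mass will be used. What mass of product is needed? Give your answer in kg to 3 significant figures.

1.57 kg

Chlorine deficit: 6.1 − 3.4 = 2.7 ppm = 2.7 mg/L as Cl₂.
Cl₂ equivalent needed: 2.7 mg/L × 358,000 L = 966,600 mg = 966.6 g.
Product at 61.5% available chlorine: 966.6 / 0.615 = 1572 g.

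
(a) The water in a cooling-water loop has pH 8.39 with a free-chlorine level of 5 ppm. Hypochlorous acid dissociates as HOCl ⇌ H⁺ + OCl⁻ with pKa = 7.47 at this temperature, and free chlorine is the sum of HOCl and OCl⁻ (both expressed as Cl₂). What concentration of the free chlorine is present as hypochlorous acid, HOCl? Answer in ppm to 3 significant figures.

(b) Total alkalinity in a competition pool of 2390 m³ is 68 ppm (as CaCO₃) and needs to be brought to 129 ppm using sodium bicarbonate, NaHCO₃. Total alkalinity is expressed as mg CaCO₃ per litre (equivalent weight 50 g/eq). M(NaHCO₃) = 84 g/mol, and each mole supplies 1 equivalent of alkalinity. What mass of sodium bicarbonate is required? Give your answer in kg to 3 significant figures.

(a) 0.537 ppm; (b) 245 kg

(a) [OCl⁻]/[HOCl] = 10^(pH − pKa) = 10^(8.39 − 7.47) = 10^0.92 = 8.318.
(a) Fraction as HOCl = 1 / (1 + 8.318) = 0.1073.
(a) HOCl = 0.1073 × 5 ppm = 0.5366 ppm.

(b) Volume: 2390 m³ = 2,390,000 L.
(b) Alkalinity to add: (129 − 68) = 61 mg/L as CaCO₃ × 2,390,000 L = 145,800 g as CaCO₃.
(b) Equivalents: 145,800 g ÷ 50 g/eq = 2916 eq.
(b) NaHCO₃ supplies 1 eq per mole → 2916 mol.
(b) Mass: 2916 mol × 84 g/mol = 244,900 g.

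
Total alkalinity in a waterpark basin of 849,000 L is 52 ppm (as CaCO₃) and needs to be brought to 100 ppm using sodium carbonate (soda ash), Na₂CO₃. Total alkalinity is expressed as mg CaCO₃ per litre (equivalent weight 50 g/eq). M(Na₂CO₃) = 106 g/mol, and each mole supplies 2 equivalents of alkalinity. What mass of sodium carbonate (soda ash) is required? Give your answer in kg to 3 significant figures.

43.2 kg

Alkalinity to add: (100 − 52) = 48 mg/L as CaCO₃ × 849,000 L = 40,750 g as CaCO₃.
Equivalents: 40,750 g ÷ 50 g/eq = 815 eq.
Each mole of Na₂CO₃ supplies 2 eq, so 815 / 2 = 407.5 mol.
Mass: 407.5 mol × 106 g/mol = 43,200 g.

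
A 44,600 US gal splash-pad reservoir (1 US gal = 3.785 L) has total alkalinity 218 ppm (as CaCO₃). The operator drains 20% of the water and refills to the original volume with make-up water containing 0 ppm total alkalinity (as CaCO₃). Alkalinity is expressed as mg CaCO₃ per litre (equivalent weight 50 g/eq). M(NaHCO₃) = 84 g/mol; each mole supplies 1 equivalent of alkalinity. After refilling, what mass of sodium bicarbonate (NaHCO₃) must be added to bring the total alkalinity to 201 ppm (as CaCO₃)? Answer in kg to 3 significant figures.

Volume: 44,600 US gal × 3.785 L/gal = 168,811 L.
After draining 20% and refilling: 218 × 0.80 + 0 × 0.20 = 174.4 ppm.
Deficit to target: 201 − 174.4 = 26.6 mg/L.
As CaCO₃: 26.6 mg/L × 168,811 L = 4490 g; ÷ 50 g/eq ÷ 1 = 89.81 mol NaHCO₃.
Mass: 89.81 × 84 = 7544 g.

7.54 kg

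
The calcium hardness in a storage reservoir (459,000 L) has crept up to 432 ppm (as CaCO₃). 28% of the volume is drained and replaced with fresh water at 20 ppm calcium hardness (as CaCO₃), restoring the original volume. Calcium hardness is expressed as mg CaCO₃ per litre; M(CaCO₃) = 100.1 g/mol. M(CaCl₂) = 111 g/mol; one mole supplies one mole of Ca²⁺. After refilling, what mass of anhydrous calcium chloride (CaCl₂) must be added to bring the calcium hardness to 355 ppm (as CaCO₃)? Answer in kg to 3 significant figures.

After draining 28% and refilling: 432 × 0.72 + 20 × 0.28 = 316.64 ppm.
Deficit to target: 355 − 316.64 = 38.36 mg/L.
As CaCO₃: 38.36 mg/L × 459,000 L = 17,610 g; ÷ 100.1 = 175.9 mol Ca²⁺.
Mass: 175.9 × 111 = 19,520 g.

19.5 kg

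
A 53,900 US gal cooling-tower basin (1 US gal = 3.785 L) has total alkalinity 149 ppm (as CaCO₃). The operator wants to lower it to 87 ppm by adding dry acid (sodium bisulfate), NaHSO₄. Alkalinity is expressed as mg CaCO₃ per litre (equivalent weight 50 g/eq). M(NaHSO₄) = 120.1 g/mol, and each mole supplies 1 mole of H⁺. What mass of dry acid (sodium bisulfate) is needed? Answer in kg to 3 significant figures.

Volume: 53,900 US gal × 3.785 L/gal = 204,012 L.
Alkalinity to neutralize: (149 − 87) = 62 mg/L as CaCO₃ × 204,012 L = 12,650 g as CaCO₃.
Equivalents of H⁺ required: 12,650 ÷ 50 g/eq = 253 eq = 253 mol NaHSO₄.
Mass of NaHSO₄: 253 × 120.1 = 30,380 g.

30.4 kg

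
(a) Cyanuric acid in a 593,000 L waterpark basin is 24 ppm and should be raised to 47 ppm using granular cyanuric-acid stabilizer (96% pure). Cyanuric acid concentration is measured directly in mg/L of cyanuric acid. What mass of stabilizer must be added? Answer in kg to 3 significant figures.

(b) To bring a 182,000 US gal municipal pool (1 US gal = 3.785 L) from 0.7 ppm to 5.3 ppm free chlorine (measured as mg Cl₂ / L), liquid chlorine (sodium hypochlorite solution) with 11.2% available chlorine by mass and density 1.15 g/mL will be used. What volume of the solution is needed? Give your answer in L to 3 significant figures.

(a) 14.2 kg; (b) 24.6 L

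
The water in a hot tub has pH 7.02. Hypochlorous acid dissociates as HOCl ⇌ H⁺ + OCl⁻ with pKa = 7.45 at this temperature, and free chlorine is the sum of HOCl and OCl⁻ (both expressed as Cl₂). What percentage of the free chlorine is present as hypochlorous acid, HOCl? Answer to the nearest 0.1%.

[OCl⁻]/[HOCl] = 10^(pH − pKa) = 10^(7.02 − 7.45) = 10^-0.43 = 0.3715.
Fraction as HOCl = 1 / (1 + 0.3715) = 0.7291.

72.9%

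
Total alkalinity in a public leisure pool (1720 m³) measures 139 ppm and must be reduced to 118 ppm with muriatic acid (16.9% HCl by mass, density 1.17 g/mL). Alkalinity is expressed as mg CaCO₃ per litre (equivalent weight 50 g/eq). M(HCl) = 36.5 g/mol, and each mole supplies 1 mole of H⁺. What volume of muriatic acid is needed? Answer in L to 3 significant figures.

Volume: 1720 m³ = 1,720,000 L.
Alkalinity to neutralize: (139 − 118) = 21 mg/L as CaCO₃ × 1,720,000 L = 36,120 g as CaCO₃.
Equivalents of H⁺ required: 36,120 ÷ 50 g/eq = 722.4 eq = 722.4 mol HCl.
Mass of HCl: 722.4 × 36.5 = 26,370 g.
Mass of 16.9% solution: 26,370 / 0.169 = 156,000 g.
Volume: 156,000 g ÷ 1.17 g/mL = 133,400 mL.

133 L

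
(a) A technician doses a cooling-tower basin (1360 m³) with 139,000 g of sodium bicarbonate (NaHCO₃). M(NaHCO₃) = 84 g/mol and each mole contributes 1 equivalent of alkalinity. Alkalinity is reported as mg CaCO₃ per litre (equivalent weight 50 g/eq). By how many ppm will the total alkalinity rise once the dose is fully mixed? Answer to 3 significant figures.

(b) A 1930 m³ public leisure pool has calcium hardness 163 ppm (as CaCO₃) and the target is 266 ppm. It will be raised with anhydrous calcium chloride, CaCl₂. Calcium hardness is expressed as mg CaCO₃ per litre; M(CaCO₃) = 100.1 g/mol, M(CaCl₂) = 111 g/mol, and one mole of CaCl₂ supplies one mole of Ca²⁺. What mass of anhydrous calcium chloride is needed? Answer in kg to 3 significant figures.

(a) 60.8 ppm; (b) 220 kg

(a) Volume: 1360 m³ = 1,360,000 L.
(a) Moles of NaHCO₃: 139,000 g ÷ 84 g/mol = 1655 mol → 1655 eq of alkalinity.
(a) As CaCO₃: 1655 eq × 50 g/eq = 82,740 g.
(a) Rise: 82,740 g / 1,360,000 L × 1000 = 60.84 mg/L.

(b) Volume: 1930 m³ = 1,930,000 L.
(b) Hardness to add: (266 − 163) = 103 mg/L as CaCO₃ × 1,930,000 L = 198,800 g as CaCO₃.
(b) Moles of Ca²⁺ (1 mol Ca²⁺ ≡ 1 mol CaCO₃): 198,800 / 100.1 g/mol = 1986 mol.
(b) Mass of CaCl₂: 1986 × 111 = 220,400 g.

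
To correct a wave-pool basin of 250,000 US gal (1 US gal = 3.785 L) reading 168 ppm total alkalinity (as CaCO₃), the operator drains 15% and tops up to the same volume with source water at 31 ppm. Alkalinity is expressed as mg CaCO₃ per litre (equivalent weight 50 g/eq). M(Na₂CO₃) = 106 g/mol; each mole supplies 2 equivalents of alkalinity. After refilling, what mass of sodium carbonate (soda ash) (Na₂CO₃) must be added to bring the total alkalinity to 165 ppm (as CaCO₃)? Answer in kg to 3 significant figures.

17.6 kg

Volume: 250,000 US gal × 3.785 L/gal = 946,250 L.
After draining 15% and refilling: 168 × 0.85 + 31 × 0.15 = 147.45 ppm.
Deficit to target: 165 − 147.45 = 17.55 mg/L.
As CaCO₃: 17.55 mg/L × 946,250 L = 16,610 g; ÷ 50 g/eq ÷ 2 = 166.1 mol Na₂CO₃.
Mass: 166.1 × 106 = 17,600 g.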